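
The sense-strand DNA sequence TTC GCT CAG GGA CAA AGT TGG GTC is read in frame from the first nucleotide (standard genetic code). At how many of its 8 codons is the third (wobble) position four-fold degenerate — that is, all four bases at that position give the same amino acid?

3

Codon 1 TTC (Phe): third position 2-fold.
Codon 2 GCT (Ala): third position 4-fold.
Codon 3 CAG (Gln): third position 2-fold.
Codon 4 GGA (Gly): third position 4-fold.
Codon 5 CAA (Gln): third position 2-fold.
Codon 6 AGT (Ser): third position 2-fold.
Codon 7 TGG (Trp): third position 1-fold.
Codon 8 GTC (Val): third position 4-fold.
Four-fold degenerate third positions: 3.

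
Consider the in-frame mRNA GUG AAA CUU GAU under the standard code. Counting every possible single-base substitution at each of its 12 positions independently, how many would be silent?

Codon 1 (GUG, Val): 3 synonymous substitutions.
Codon 2 (AAA, Lys): 1 synonymous substitution.
Codon 3 (CUU, Leu): 3 synonymous substitutions.
Codon 4 (GAU, Asp): 1 synonymous substitution.
Total: 3 + 1 + 3 + 1 = 8.

8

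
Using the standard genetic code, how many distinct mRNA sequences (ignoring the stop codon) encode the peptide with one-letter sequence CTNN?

32

Cys: 2 codons.
Thr: 4 codons.
Asn: 2 codons.
Asn: 2 codons.
2 × 4 × 2 × 2 = 32.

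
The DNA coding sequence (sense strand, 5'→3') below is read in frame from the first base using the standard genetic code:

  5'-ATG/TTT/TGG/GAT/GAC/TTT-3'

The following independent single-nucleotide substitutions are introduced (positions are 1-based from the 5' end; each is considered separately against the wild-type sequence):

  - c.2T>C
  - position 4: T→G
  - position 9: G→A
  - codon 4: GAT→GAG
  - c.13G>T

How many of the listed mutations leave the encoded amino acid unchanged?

0

Codon 1: ATG (Met) → ACG (Thr) — missense.
Codon 2: TTT (Phe) → GTT (Val) — missense.
Codon 3: TGG (Trp) → TGA (Stop) — nonsense.
Codon 4: GAT (Asp) → GAG (Glu) — missense.
Codon 5: GAC (Asp) → TAC (Tyr) — missense.
Synonymous: 0 of 5.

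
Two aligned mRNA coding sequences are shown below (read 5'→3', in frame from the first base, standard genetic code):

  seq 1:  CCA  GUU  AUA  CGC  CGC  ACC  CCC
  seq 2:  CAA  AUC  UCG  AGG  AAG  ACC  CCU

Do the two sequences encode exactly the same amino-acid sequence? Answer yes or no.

Codon 1: CCA Pro / CAA Gln — nonsynonymous.
Codon 2: GUU Val / AUC Ile — nonsynonymous.
Codon 3: AUA Ile / UCG Ser — nonsynonymous.
Codon 4: CGC Arg / AGG Arg — synonymous.
Codon 5: CGC Arg / AAG Lys — nonsynonymous.
Codon 6: ACC Thr / ACC Thr — identical.
Codon 7: CCC Pro / CCU Pro — synonymous.
Nonsynonymous differences: 4 → different protein.

no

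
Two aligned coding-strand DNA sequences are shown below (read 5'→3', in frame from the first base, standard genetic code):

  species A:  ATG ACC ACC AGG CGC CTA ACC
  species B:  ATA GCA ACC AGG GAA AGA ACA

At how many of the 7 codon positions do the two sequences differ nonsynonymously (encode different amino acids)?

4

Codon 1: ATG Met / ATA Ile — nonsynonymous.
Codon 2: ACC Thr / GCA Ala — nonsynonymous.
Codon 3: ACC Thr / ACC Thr — identical.
Codon 4: AGG Arg / AGG Arg — identical.
Codon 5: CGC Arg / GAA Glu — nonsynonymous.
Codon 6: CTA Leu / AGA Arg — nonsynonymous.
Codon 7: ACC Thr / ACA Thr — synonymous.
Nonsynonymous differences: 4.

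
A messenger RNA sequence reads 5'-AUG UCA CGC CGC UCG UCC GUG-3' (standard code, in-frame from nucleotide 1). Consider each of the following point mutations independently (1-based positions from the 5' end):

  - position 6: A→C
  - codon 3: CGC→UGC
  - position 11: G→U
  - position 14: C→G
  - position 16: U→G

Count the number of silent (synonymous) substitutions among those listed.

1

Codon 2: UCA (Ser) → UCC (Ser) — synonymous.
Codon 3: CGC (Arg) → UGC (Cys) — missense.
Codon 4: CGC (Arg) → CUC (Leu) — missense.
Codon 5: UCG (Ser) → UGG (Trp) — missense.
Codon 6: UCC (Ser) → GCC (Ala) — missense.
Synonymous: 1 of 5.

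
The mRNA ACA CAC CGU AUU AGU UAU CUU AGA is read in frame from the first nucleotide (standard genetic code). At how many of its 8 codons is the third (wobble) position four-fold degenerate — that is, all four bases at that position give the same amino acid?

Codon 1 ACA (Thr): third position 4-fold.
Codon 2 CAC (His): third position 2-fold.
Codon 3 CGU (Arg): third position 4-fold.
Codon 4 AUU (Ile): third position 3-fold.
Codon 5 AGU (Ser): third position 2-fold.
Codon 6 UAU (Tyr): third position 2-fold.
Codon 7 CUU (Leu): third position 4-fold.
Codon 8 AGA (Arg): third position 2-fold.
Four-fold degenerate third positions: 3.

3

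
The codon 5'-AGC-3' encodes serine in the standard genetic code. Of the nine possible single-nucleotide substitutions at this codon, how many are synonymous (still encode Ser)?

Position 1: none → 0 synonymous.
Position 2: none → 0 synonymous.
Position 3: AGT → 1 synonymous.
Total: 0 + 0 + 1 = 1.

1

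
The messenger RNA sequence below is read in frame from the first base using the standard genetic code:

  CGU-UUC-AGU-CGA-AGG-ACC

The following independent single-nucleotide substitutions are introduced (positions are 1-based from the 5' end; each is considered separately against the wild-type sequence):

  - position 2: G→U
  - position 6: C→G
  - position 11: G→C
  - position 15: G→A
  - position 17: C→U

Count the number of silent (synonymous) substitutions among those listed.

Codon 1: CGU (Arg) → CUU (Leu) — missense.
Codon 2: UUC (Phe) → UUG (Leu) — missense.
Codon 4: CGA (Arg) → CCA (Pro) — missense.
Codon 5: AGG (Arg) → AGA (Arg) — synonymous.
Codon 6: ACC (Thr) → AUC (Ile) — missense.
Synonymous: 1 of 5.

1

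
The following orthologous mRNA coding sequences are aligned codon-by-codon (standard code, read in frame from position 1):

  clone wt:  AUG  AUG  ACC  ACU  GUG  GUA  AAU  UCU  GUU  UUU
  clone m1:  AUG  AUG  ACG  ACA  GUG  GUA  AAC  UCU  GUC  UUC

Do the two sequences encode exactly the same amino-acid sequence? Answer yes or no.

yes

Codon 1: AUG Met / AUG Met — identical.
Codon 2: AUG Met / AUG Met — identical.
Codon 3: ACC Thr / ACG Thr — synonymous.
Codon 4: ACU Thr / ACA Thr — synonymous.
Codon 5: GUG Val / GUG Val — identical.
Codon 6: GUA Val / GUA Val — identical.
Codon 7: AAU Asn / AAC Asn — synonymous.
Codon 8: UCU Ser / UCU Ser — identical.
Codon 9: GUU Val / GUC Val — synonymous.
Codon 10: UUU Phe / UUC Phe — synonymous.
Nonsynonymous differences: 0 → same protein.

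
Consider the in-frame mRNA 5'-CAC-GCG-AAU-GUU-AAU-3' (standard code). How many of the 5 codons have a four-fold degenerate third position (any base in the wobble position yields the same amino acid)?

Codon 1 CAC (His): third position 2-fold.
Codon 2 GCG (Ala): third position 4-fold.
Codon 3 AAU (Asn): third position 2-fold.
Codon 4 GUU (Val): third position 4-fold.
Codon 5 AAU (Asn): third position 2-fold.
Four-fold degenerate third positions: 2.

2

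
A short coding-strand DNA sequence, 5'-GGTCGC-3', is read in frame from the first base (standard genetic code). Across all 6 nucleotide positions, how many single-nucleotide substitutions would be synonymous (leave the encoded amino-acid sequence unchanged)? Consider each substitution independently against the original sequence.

6

Codon 1 (GGT, Gly): 3 synonymous substitutions.
Codon 2 (CGC, Arg): 3 synonymous substitutions.
Total: 3 + 3 = 6.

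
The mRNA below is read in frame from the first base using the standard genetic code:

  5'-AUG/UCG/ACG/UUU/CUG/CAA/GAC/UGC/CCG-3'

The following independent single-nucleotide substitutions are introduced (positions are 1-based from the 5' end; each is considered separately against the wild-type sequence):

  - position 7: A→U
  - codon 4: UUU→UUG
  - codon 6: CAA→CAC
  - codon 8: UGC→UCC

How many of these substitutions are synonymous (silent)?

Codon 3: ACG (Thr) → UCG (Ser) — missense.
Codon 4: UUU (Phe) → UUG (Leu) — missense.
Codon 6: CAA (Gln) → CAC (His) — missense.
Codon 8: UGC (Cys) → UCC (Ser) — missense.
Synonymous: 0 of 4.

0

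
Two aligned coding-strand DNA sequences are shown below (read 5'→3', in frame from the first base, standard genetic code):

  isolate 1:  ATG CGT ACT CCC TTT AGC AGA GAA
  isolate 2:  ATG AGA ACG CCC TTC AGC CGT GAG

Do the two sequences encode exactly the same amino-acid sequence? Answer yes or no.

yes

Codon 1: ATG Met / ATG Met — identical.
Codon 2: CGT Arg / AGA Arg — synonymous.
Codon 3: ACT Thr / ACG Thr — synonymous.
Codon 4: CCC Pro / CCC Pro — identical.
Codon 5: TTT Phe / TTC Phe — synonymous.
Codon 6: AGC Ser / AGC Ser — identical.
Codon 7: AGA Arg / CGT Arg — synonymous.
Codon 8: GAA Glu / GAG Glu — synonymous.
Nonsynonymous differences: 0 → same protein.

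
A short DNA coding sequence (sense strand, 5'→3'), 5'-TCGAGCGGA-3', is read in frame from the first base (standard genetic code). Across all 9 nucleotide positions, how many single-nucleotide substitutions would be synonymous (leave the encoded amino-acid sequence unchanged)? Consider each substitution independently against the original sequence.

7

Codon 1 (TCG, Ser): 3 synonymous substitutions.
Codon 2 (AGC, Ser): 1 synonymous substitution.
Codon 3 (GGA, Gly): 3 synonymous substitutions.
Total: 3 + 1 + 3 = 7.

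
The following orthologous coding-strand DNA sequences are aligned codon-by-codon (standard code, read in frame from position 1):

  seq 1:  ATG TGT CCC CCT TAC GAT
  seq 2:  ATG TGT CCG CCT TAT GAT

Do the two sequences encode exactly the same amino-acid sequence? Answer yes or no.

Codon 1: ATG Met / ATG Met — identical.
Codon 2: TGT Cys / TGT Cys — identical.
Codon 3: CCC Pro / CCG Pro — synonymous.
Codon 4: CCT Pro / CCT Pro — identical.
Codon 5: TAC Tyr / TAT Tyr — synonymous.
Codon 6: GAT Asp / GAT Asp — identical.
Nonsynonymous differences: 0 → same protein.

yes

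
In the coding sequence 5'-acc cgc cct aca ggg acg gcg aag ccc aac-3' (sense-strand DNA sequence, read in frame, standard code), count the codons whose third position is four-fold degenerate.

Codon 1 ACC (Thr): third position 4-fold.
Codon 2 CGC (Arg): third position 4-fold.
Codon 3 CCT (Pro): third position 4-fold.
Codon 4 ACA (Thr): third position 4-fold.
Codon 5 GGG (Gly): third position 4-fold.
Codon 6 ACG (Thr): third position 4-fold.
Codon 7 GCG (Ala): third position 4-fold.
Codon 8 AAG (Lys): third position 2-fold.
Codon 9 CCC (Pro): third position 4-fold.
Codon 10 AAC (Asn): third position 2-fold.
Four-fold degenerate third positions: 8.

8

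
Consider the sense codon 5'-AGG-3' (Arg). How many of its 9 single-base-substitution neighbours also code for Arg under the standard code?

Position 1: CGG → 1 synonymous.
Position 2: none → 0 synonymous.
Position 3: AGA → 1 synonymous.
Total: 1 + 0 + 1 = 2.

2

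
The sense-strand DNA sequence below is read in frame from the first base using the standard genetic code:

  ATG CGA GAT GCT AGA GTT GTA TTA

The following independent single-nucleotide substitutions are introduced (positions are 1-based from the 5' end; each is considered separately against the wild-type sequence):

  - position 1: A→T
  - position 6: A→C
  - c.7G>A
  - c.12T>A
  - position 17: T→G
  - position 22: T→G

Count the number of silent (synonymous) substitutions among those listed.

Codon 1: ATG (Met) → TTG (Leu) — missense.
Codon 2: CGA (Arg) → CGC (Arg) — synonymous.
Codon 3: GAT (Asp) → AAT (Asn) — missense.
Codon 4: GCT (Ala) → GCA (Ala) — synonymous.
Codon 6: GTT (Val) → GGT (Gly) — missense.
Codon 8: TTA (Leu) → GTA (Val) — missense.
Synonymous: 2 of 6.

2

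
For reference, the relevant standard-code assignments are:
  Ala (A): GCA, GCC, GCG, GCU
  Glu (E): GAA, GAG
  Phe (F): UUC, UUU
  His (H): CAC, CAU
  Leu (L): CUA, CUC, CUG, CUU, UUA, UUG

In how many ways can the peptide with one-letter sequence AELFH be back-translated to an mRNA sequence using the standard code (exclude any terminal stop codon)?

Ala: 4 codons.
Glu: 2 codons.
Leu: 6 codons.
Phe: 2 codons.
His: 2 codons.
4 × 2 × 6 × 2 × 2 = 192.

192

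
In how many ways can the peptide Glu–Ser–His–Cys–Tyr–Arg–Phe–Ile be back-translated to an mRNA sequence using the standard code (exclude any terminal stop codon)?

Glu: 2 codons.
Ser: 6 codons.
His: 2 codons.
Cys: 2 codons.
Tyr: 2 codons.
Arg: 6 codons.
Phe: 2 codons.
Ile: 3 codons.
2 × 6 × 2 × 2 × 2 × 6 × 2 × 3 = 3456.

3456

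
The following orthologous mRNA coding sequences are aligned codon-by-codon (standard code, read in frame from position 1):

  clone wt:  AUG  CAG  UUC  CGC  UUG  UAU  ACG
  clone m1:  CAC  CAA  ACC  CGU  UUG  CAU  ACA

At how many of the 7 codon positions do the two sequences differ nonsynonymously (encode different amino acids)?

3

Codon 1: AUG Met / CAC His — nonsynonymous.
Codon 2: CAG Gln / CAA Gln — synonymous.
Codon 3: UUC Phe / ACC Thr — nonsynonymous.
Codon 4: CGC Arg / CGU Arg — synonymous.
Codon 5: UUG Leu / UUG Leu — identical.
Codon 6: UAU Tyr / CAU His — nonsynonymous.
Codon 7: ACG Thr / ACA Thr — synonymous.
Nonsynonymous differences: 3.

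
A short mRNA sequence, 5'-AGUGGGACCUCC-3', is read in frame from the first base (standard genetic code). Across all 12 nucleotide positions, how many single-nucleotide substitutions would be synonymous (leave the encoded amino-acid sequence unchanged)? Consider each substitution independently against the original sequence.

Codon 1 (AGU, Ser): 1 synonymous substitution.
Codon 2 (GGG, Gly): 3 synonymous substitutions.
Codon 3 (ACC, Thr): 3 synonymous substitutions.
Codon 4 (UCC, Ser): 3 synonymous substitutions.
Total: 1 + 3 + 3 + 3 = 10.

10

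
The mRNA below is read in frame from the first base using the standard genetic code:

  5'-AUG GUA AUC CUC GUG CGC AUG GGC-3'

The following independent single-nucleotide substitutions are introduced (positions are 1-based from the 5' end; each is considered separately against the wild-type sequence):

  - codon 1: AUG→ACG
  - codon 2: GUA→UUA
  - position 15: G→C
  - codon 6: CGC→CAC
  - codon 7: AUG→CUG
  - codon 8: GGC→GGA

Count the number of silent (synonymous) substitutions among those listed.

2

Codon 1: AUG (Met) → ACG (Thr) — missense.
Codon 2: GUA (Val) → UUA (Leu) — missense.
Codon 5: GUG (Val) → GUC (Val) — synonymous.
Codon 6: CGC (Arg) → CAC (His) — missense.
Codon 7: AUG (Met) → CUG (Leu) — missense.
Codon 8: GGC (Gly) → GGA (Gly) — synonymous.
Synonymous: 2 of 6.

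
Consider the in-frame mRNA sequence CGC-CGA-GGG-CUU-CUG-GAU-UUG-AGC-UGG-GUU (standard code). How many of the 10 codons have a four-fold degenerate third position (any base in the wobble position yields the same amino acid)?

Codon 1 CGC (Arg): third position 4-fold.
Codon 2 CGA (Arg): third position 4-fold.
Codon 3 GGG (Gly): third position 4-fold.
Codon 4 CUU (Leu): third position 4-fold.
Codon 5 CUG (Leu): third position 4-fold.
Codon 6 GAU (Asp): third position 2-fold.
Codon 7 UUG (Leu): third position 2-fold.
Codon 8 AGC (Ser): third position 2-fold.
Codon 9 UGG (Trp): third position 1-fold.
Codon 10 GUU (Val): third position 4-fold.
Four-fold degenerate third positions: 6.

6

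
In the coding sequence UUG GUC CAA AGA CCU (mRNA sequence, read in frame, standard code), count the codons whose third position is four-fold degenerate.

Codon 1 UUG (Leu): third position 2-fold.
Codon 2 GUC (Val): third position 4-fold.
Codon 3 CAA (Gln): third position 2-fold.
Codon 4 AGA (Arg): third position 2-fold.
Codon 5 CCU (Pro): third position 4-fold.
Four-fold degenerate third positions: 2.

2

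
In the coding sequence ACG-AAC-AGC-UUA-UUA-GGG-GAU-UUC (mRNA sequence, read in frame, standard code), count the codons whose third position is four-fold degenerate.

Codon 1 ACG (Thr): third position 4-fold.
Codon 2 AAC (Asn): third position 2-fold.
Codon 3 AGC (Ser): third position 2-fold.
Codon 4 UUA (Leu): third position 2-fold.
Codon 5 UUA (Leu): third position 2-fold.
Codon 6 GGG (Gly): third position 4-fold.
Codon 7 GAU (Asp): third position 2-fold.
Codon 8 UUC (Phe): third position 2-fold.
Four-fold degenerate third positions: 2.

2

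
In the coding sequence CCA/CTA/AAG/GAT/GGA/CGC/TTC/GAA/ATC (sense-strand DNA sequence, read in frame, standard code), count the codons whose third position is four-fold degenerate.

4

Codon 1 CCA (Pro): third position 4-fold.
Codon 2 CTA (Leu): third position 4-fold.
Codon 3 AAG (Lys): third position 2-fold.
Codon 4 GAT (Asp): third position 2-fold.
Codon 5 GGA (Gly): third position 4-fold.
Codon 6 CGC (Arg): third position 4-fold.
Codon 7 TTC (Phe): third position 2-fold.
Codon 8 GAA (Glu): third position 2-fold.
Codon 9 ATC (Ile): third position 3-fold.
Four-fold degenerate third positions: 4.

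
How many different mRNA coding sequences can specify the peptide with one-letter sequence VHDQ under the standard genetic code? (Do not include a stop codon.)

Val: 4 codons.
His: 2 codons.
Asp: 2 codons.
Gln: 2 codons.
4 × 2 × 2 × 2 = 32.

32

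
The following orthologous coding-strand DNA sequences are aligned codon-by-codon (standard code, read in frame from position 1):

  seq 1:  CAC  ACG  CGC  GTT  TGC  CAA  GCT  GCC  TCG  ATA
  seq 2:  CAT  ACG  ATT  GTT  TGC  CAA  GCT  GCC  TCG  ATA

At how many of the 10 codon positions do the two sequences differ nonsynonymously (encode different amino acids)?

1

Codon 1: CAC His / CAT His — synonymous.
Codon 2: ACG Thr / ACG Thr — identical.
Codon 3: CGC Arg / ATT Ile — nonsynonymous.
Codon 4: GTT Val / GTT Val — identical.
Codon 5: TGC Cys / TGC Cys — identical.
Codon 6: CAA Gln / CAA Gln — identical.
Codon 7: GCT Ala / GCT Ala — identical.
Codon 8: GCC Ala / GCC Ala — identical.
Codon 9: TCG Ser / TCG Ser — identical.
Codon 10: ATA Ile / ATA Ile — identical.
Nonsynonymous differences: 1.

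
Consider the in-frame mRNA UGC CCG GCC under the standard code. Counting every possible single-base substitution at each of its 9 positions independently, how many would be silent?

Codon 1 (UGC, Cys): 1 synonymous substitution.
Codon 2 (CCG, Pro): 3 synonymous substitutions.
Codon 3 (GCC, Ala): 3 synonymous substitutions.
Total: 1 + 3 + 3 = 7.

7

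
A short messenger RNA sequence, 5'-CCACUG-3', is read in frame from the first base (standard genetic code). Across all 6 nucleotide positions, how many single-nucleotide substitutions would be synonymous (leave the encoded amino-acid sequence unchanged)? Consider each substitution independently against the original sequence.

Codon 1 (CCA, Pro): 3 synonymous substitutions.
Codon 2 (CUG, Leu): 4 synonymous substitutions.
Total: 3 + 4 = 7.

7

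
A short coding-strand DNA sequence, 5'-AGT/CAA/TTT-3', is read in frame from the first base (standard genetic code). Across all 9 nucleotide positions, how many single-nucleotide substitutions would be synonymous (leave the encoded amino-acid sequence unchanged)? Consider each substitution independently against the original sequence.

3

Codon 1 (AGT, Ser): 1 synonymous substitution.
Codon 2 (CAA, Gln): 1 synonymous substitution.
Codon 3 (TTT, Phe): 1 synonymous substitution.
Total: 1 + 1 + 1 = 3.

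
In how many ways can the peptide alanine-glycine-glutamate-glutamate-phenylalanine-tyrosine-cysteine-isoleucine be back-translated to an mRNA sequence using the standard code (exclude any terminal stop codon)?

1536

Ala: 4 codons.
Gly: 4 codons.
Glu: 2 codons.
Glu: 2 codons.
Phe: 2 codons.
Tyr: 2 codons.
Cys: 2 codons.
Ile: 3 codons.
4 × 4 × 2 × 2 × 2 × 2 × 2 × 3 = 1536.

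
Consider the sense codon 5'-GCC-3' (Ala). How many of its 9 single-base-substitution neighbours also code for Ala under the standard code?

3

Position 1: none → 0 synonymous.
Position 2: none → 0 synonymous.
Position 3: GCU, GCA, GCG → 3 synonymous.
Total: 0 + 0 + 3 = 3.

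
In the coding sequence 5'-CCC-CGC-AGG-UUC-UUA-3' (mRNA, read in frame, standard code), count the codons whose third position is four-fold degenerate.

2

Codon 1 CCC (Pro): third position 4-fold.
Codon 2 CGC (Arg): third position 4-fold.
Codon 3 AGG (Arg): third position 2-fold.
Codon 4 UUC (Phe): third position 2-fold.
Codon 5 UUA (Leu): third position 2-fold.
Four-fold degenerate third positions: 2.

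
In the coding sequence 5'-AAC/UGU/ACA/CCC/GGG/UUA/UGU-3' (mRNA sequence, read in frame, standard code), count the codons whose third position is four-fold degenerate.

3

Codon 1 AAC (Asn): third position 2-fold.
Codon 2 UGU (Cys): third position 2-fold.
Codon 3 ACA (Thr): third position 4-fold.
Codon 4 CCC (Pro): third position 4-fold.
Codon 5 GGG (Gly): third position 4-fold.
Codon 6 UUA (Leu): third position 2-fold.
Codon 7 UGU (Cys): third position 2-fold.
Four-fold degenerate third positions: 3.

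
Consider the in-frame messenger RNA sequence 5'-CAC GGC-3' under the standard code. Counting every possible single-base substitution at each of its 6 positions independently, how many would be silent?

4

Codon 1 (CAC, His): 1 synonymous substitution.
Codon 2 (GGC, Gly): 3 synonymous substitutions.
Total: 1 + 3 = 4.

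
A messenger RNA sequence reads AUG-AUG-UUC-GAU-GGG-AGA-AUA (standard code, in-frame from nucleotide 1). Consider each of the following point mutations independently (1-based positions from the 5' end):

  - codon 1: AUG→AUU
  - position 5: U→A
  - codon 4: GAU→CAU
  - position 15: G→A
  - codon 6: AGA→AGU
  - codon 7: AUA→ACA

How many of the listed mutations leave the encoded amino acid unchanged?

Codon 1: AUG (Met) → AUU (Ile) — missense.
Codon 2: AUG (Met) → AAG (Lys) — missense.
Codon 4: GAU (Asp) → CAU (His) — missense.
Codon 5: GGG (Gly) → GGA (Gly) — synonymous.
Codon 6: AGA (Arg) → AGU (Ser) — missense.
Codon 7: AUA (Ile) → ACA (Thr) — missense.
Synonymous: 1 of 6.

1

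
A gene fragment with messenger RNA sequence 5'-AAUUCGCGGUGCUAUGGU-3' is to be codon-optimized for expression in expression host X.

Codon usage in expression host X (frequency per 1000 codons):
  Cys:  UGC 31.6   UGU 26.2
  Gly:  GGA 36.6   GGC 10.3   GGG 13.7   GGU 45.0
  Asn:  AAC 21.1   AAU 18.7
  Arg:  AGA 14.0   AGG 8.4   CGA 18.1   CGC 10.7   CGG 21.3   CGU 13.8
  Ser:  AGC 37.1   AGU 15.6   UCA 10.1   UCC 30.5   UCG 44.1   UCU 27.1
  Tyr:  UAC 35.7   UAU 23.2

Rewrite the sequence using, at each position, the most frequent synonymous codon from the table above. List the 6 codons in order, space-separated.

AAC UCG CGG UGC UAC GGU

Codon 1 (Asn): best is AAC at 21.1.
Codon 2 (Ser): best is UCG at 44.1.
Codon 3 (Arg): best is CGG at 21.3.
Codon 4 (Cys): best is UGC at 31.6.
Codon 5 (Tyr): best is UAC at 35.7.
Codon 6 (Gly): best is GGU at 45.0.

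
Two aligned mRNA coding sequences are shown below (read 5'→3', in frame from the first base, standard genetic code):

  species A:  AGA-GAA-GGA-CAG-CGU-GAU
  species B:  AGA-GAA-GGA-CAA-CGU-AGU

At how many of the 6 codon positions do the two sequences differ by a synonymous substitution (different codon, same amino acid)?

Codon 1: AGA Arg / AGA Arg — identical.
Codon 2: GAA Glu / GAA Glu — identical.
Codon 3: GGA Gly / GGA Gly — identical.
Codon 4: CAG Gln / CAA Gln — synonymous.
Codon 5: CGU Arg / CGU Arg — identical.
Codon 6: GAU Asp / AGU Ser — nonsynonymous.
Synonymous differences: 1.

1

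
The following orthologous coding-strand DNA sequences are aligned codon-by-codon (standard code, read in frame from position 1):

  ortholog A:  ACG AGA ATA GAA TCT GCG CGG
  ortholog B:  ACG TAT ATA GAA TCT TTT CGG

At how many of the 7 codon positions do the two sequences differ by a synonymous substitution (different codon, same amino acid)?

0

Codon 1: ACG Thr / ACG Thr — identical.
Codon 2: AGA Arg / TAT Tyr — nonsynonymous.
Codon 3: ATA Ile / ATA Ile — identical.
Codon 4: GAA Glu / GAA Glu — identical.
Codon 5: TCT Ser / TCT Ser — identical.
Codon 6: GCG Ala / TTT Phe — nonsynonymous.
Codon 7: CGG Arg / CGG Arg — identical.
Synonymous differences: 0.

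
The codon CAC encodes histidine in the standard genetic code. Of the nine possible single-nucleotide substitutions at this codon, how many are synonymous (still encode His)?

1

Position 1: none → 0 synonymous.
Position 2: none → 0 synonymous.
Position 3: CAU → 1 synonymous.
Total: 0 + 0 + 1 = 1.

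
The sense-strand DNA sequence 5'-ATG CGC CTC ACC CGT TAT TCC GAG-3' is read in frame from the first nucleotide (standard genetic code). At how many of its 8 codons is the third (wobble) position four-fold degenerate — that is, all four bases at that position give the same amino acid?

Codon 1 ATG (Met): third position 1-fold.
Codon 2 CGC (Arg): third position 4-fold.
Codon 3 CTC (Leu): third position 4-fold.
Codon 4 ACC (Thr): third position 4-fold.
Codon 5 CGT (Arg): third position 4-fold.
Codon 6 TAT (Tyr): third position 2-fold.
Codon 7 TCC (Ser): third position 4-fold.
Codon 8 GAG (Glu): third position 2-fold.
Four-fold degenerate third positions: 5.

5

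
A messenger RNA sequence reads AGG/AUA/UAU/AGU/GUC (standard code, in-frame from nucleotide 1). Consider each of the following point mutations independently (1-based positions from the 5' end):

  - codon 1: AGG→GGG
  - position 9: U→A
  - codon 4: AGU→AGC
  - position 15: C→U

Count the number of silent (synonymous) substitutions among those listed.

Codon 1: AGG (Arg) → GGG (Gly) — missense.
Codon 3: UAU (Tyr) → UAA (Stop) — nonsense.
Codon 4: AGU (Ser) → AGC (Ser) — synonymous.
Codon 5: GUC (Val) → GUU (Val) — synonymous.
Synonymous: 2 of 4.

2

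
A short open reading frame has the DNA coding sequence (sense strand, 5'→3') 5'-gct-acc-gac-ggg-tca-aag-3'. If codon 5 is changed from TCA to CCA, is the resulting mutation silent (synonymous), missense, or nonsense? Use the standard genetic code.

missense

Position 13 falls in codon 5: TCA → Ser.
After the substitution the codon is CCA → Pro.
Ser ≠ Pro, so this is a missense mutation.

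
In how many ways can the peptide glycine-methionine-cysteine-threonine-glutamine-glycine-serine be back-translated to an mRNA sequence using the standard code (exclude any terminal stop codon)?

Gly: 4 codons.
Met: 1 codon.
Cys: 2 codons.
Thr: 4 codons.
Gln: 2 codons.
Gly: 4 codons.
Ser: 6 codons.
4 × 1 × 2 × 4 × 2 × 4 × 6 = 1536.

1536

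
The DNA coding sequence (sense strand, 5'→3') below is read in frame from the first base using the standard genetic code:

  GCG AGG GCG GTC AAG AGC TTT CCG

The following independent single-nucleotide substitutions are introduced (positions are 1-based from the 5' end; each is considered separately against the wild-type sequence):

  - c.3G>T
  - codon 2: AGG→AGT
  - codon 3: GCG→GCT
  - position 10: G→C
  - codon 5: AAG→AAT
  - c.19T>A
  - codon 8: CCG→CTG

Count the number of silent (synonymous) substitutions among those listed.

2

Codon 1: GCG (Ala) → GCT (Ala) — synonymous.
Codon 2: AGG (Arg) → AGT (Ser) — missense.
Codon 3: GCG (Ala) → GCT (Ala) — synonymous.
Codon 4: GTC (Val) → CTC (Leu) — missense.
Codon 5: AAG (Lys) → AAT (Asn) — missense.
Codon 7: TTT (Phe) → ATT (Ile) — missense.
Codon 8: CCG (Pro) → CTG (Leu) — missense.
Synonymous: 2 of 7.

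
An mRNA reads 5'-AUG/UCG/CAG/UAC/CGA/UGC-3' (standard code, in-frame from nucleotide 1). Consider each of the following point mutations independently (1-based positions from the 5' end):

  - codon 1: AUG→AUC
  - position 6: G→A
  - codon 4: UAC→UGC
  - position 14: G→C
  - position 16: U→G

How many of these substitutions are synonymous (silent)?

1

Codon 1: AUG (Met) → AUC (Ile) — missense.
Codon 2: UCG (Ser) → UCA (Ser) — synonymous.
Codon 4: UAC (Tyr) → UGC (Cys) — missense.
Codon 5: CGA (Arg) → CCA (Pro) — missense.
Codon 6: UGC (Cys) → GGC (Gly) — missense.
Synonymous: 1 of 5.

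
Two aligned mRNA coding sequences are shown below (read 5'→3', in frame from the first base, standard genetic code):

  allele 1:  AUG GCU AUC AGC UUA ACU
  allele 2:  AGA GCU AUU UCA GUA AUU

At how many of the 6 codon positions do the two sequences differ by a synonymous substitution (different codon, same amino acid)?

2

Codon 1: AUG Met / AGA Arg — nonsynonymous.
Codon 2: GCU Ala / GCU Ala — identical.
Codon 3: AUC Ile / AUU Ile — synonymous.
Codon 4: AGC Ser / UCA Ser — synonymous.
Codon 5: UUA Leu / GUA Val — nonsynonymous.
Codon 6: ACU Thr / AUU Ile — nonsynonymous.
Synonymous differences: 2.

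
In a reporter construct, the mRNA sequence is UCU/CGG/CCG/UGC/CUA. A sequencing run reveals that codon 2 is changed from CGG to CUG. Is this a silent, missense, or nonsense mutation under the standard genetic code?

Position 5 falls in codon 2: CGG → Arg.
After the substitution the codon is CUG → Leu.
Arg ≠ Leu, so this is a missense mutation.

missense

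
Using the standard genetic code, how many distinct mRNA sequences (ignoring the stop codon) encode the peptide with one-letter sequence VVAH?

128

Val: 4 codons.
Val: 4 codons.
Ala: 4 codons.
His: 2 codons.
4 × 4 × 4 × 2 = 128.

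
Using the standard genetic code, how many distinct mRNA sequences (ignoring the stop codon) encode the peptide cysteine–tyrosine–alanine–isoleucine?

Cys: 2 codons.
Tyr: 2 codons.
Ala: 4 codons.
Ile: 3 codons.
2 × 2 × 4 × 3 = 48.

48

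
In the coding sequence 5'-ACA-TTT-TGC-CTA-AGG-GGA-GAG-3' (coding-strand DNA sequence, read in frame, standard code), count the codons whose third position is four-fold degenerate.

3

Codon 1 ACA (Thr): third position 4-fold.
Codon 2 TTT (Phe): third position 2-fold.
Codon 3 TGC (Cys): third position 2-fold.
Codon 4 CTA (Leu): third position 4-fold.
Codon 5 AGG (Arg): third position 2-fold.
Codon 6 GGA (Gly): third position 4-fold.
Codon 7 GAG (Glu): third position 2-fold.
Four-fold degenerate third positions: 3.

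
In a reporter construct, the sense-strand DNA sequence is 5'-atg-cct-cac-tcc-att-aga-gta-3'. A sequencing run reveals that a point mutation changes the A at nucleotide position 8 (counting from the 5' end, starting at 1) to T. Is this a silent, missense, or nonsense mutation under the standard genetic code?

missense

Position 8 falls in codon 3: CAC → His.
After the substitution the codon is CTC → Leu.
His ≠ Leu, so this is a missense mutation.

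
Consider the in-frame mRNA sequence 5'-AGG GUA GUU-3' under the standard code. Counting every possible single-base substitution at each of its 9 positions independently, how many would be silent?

Codon 1 (AGG, Arg): 2 synonymous substitutions.
Codon 2 (GUA, Val): 3 synonymous substitutions.
Codon 3 (GUU, Val): 3 synonymous substitutions.
Total: 2 + 3 + 3 = 8.

8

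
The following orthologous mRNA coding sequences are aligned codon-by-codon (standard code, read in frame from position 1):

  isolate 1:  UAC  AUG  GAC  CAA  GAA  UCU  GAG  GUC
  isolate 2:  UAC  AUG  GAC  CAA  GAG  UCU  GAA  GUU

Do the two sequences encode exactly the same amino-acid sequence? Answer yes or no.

Codon 1: UAC Tyr / UAC Tyr — identical.
Codon 2: AUG Met / AUG Met — identical.
Codon 3: GAC Asp / GAC Asp — identical.
Codon 4: CAA Gln / CAA Gln — identical.
Codon 5: GAA Glu / GAG Glu — synonymous.
Codon 6: UCU Ser / UCU Ser — identical.
Codon 7: GAG Glu / GAA Glu — synonymous.
Codon 8: GUC Val / GUU Val — synonymous.
Nonsynonymous differences: 0 → same protein.

yes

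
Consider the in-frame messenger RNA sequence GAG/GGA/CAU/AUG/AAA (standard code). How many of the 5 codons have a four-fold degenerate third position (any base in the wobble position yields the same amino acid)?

1

Codon 1 GAG (Glu): third position 2-fold.
Codon 2 GGA (Gly): third position 4-fold.
Codon 3 CAU (His): third position 2-fold.
Codon 4 AUG (Met): third position 1-fold.
Codon 5 AAA (Lys): third position 2-fold.
Four-fold degenerate third positions: 1.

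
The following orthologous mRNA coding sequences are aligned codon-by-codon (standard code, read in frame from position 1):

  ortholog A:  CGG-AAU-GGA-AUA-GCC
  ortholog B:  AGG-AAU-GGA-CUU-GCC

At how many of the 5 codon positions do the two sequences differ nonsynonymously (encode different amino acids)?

Codon 1: CGG Arg / AGG Arg — synonymous.
Codon 2: AAU Asn / AAU Asn — identical.
Codon 3: GGA Gly / GGA Gly — identical.
Codon 4: AUA Ile / CUU Leu — nonsynonymous.
Codon 5: GCC Ala / GCC Ala — identical.
Nonsynonymous differences: 1.

1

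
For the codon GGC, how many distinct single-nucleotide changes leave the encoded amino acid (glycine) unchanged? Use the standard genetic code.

Position 1: none → 0 synonymous.
Position 2: none → 0 synonymous.
Position 3: GGU, GGA, GGG → 3 synonymous.
Total: 0 + 0 + 3 = 3.

3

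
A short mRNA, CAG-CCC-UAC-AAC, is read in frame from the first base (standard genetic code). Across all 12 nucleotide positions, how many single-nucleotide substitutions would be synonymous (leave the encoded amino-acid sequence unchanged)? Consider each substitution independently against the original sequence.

6

Codon 1 (CAG, Gln): 1 synonymous substitution.
Codon 2 (CCC, Pro): 3 synonymous substitutions.
Codon 3 (UAC, Tyr): 1 synonymous substitution.
Codon 4 (AAC, Asn): 1 synonymous substitution.
Total: 1 + 3 + 1 + 1 = 6.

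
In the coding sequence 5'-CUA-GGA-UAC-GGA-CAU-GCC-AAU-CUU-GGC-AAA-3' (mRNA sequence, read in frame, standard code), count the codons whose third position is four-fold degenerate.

Codon 1 CUA (Leu): third position 4-fold.
Codon 2 GGA (Gly): third position 4-fold.
Codon 3 UAC (Tyr): third position 2-fold.
Codon 4 GGA (Gly): third position 4-fold.
Codon 5 CAU (His): third position 2-fold.
Codon 6 GCC (Ala): third position 4-fold.
Codon 7 AAU (Asn): third position 2-fold.
Codon 8 CUU (Leu): third position 4-fold.
Codon 9 GGC (Gly): third position 4-fold.
Codon 10 AAA (Lys): third position 2-fold.
Four-fold degenerate third positions: 6.

6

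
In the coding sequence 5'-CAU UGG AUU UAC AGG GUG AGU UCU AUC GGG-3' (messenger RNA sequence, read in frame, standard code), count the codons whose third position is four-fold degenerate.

3

Codon 1 CAU (His): third position 2-fold.
Codon 2 UGG (Trp): third position 1-fold.
Codon 3 AUU (Ile): third position 3-fold.
Codon 4 UAC (Tyr): third position 2-fold.
Codon 5 AGG (Arg): third position 2-fold.
Codon 6 GUG (Val): third position 4-fold.
Codon 7 AGU (Ser): third position 2-fold.
Codon 8 UCU (Ser): third position 4-fold.
Codon 9 AUC (Ile): third position 3-fold.
Codon 10 GGG (Gly): third position 4-fold.
Four-fold degenerate third positions: 3.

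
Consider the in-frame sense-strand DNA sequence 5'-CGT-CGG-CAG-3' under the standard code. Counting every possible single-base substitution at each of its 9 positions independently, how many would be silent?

Codon 1 (CGT, Arg): 3 synonymous substitutions.
Codon 2 (CGG, Arg): 4 synonymous substitutions.
Codon 3 (CAG, Gln): 1 synonymous substitution.
Total: 3 + 4 + 1 = 8.

8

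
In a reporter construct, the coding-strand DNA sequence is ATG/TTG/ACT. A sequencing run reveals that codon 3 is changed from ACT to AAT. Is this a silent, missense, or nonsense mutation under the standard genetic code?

Position 8 falls in codon 3: ACT → Thr.
After the substitution the codon is AAT → Asn.
Thr ≠ Asn, so this is a missense mutation.

missense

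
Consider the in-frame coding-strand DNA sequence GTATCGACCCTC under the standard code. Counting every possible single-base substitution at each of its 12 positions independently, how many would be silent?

Codon 1 (GTA, Val): 3 synonymous substitutions.
Codon 2 (TCG, Ser): 3 synonymous substitutions.
Codon 3 (ACC, Thr): 3 synonymous substitutions.
Codon 4 (CTC, Leu): 3 synonymous substitutions.
Total: 3 + 3 + 3 + 3 = 12.

12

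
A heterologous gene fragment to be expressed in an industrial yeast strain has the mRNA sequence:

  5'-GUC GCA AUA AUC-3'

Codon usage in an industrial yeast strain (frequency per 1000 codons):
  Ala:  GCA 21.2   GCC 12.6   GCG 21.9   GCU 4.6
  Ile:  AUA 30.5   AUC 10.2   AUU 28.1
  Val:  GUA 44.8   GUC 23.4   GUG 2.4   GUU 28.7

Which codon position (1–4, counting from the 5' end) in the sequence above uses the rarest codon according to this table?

4

Codon 1 GUC (Val): 23.4 per 1000.
Codon 2 GCA (Ala): 21.2 per 1000.
Codon 3 AUA (Ile): 30.5 per 1000.
Codon 4 AUC (Ile): 10.2 per 1000.
Lowest frequency is 10.2 at codon 4.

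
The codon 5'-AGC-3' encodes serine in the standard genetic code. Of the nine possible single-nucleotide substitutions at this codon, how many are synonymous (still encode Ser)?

Position 1: none → 0 synonymous.
Position 2: none → 0 synonymous.
Position 3: AGT → 1 synonymous.
Total: 0 + 0 + 1 = 1.

1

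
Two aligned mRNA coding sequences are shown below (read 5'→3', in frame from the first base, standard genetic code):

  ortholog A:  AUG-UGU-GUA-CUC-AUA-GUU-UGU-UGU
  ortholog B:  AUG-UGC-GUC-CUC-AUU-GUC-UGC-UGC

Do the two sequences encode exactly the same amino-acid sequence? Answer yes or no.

Codon 1: AUG Met / AUG Met — identical.
Codon 2: UGU Cys / UGC Cys — synonymous.
Codon 3: GUA Val / GUC Val — synonymous.
Codon 4: CUC Leu / CUC Leu — identical.
Codon 5: AUA Ile / AUU Ile — synonymous.
Codon 6: GUU Val / GUC Val — synonymous.
Codon 7: UGU Cys / UGC Cys — synonymous.
Codon 8: UGU Cys / UGC Cys — synonymous.
Nonsynonymous differences: 0 → same protein.

yes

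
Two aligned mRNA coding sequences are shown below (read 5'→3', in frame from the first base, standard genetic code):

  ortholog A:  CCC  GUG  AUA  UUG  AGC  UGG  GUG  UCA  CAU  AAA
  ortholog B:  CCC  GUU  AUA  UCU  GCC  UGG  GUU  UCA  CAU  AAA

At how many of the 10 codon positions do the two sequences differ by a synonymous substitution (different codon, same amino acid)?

Codon 1: CCC Pro / CCC Pro — identical.
Codon 2: GUG Val / GUU Val — synonymous.
Codon 3: AUA Ile / AUA Ile — identical.
Codon 4: UUG Leu / UCU Ser — nonsynonymous.
Codon 5: AGC Ser / GCC Ala — nonsynonymous.
Codon 6: UGG Trp / UGG Trp — identical.
Codon 7: GUG Val / GUU Val — synonymous.
Codon 8: UCA Ser / UCA Ser — identical.
Codon 9: CAU His / CAU His — identical.
Codon 10: AAA Lys / AAA Lys — identical.
Synonymous differences: 2.

2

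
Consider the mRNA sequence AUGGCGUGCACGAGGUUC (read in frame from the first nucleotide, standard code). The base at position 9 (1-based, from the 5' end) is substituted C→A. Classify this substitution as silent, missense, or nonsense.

Position 9 falls in codon 3: UGC → Cys.
After the substitution the codon is UGA → Stop.
The new codon is a stop codon, so this is a nonsense mutation.

nonsense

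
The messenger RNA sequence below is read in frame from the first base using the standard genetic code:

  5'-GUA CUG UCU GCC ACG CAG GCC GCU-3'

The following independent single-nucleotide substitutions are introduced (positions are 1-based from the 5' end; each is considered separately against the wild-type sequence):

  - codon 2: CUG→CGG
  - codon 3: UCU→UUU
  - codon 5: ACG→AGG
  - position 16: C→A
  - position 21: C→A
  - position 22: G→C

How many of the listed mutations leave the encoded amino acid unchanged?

1

Codon 2: CUG (Leu) → CGG (Arg) — missense.
Codon 3: UCU (Ser) → UUU (Phe) — missense.
Codon 5: ACG (Thr) → AGG (Arg) — missense.
Codon 6: CAG (Gln) → AAG (Lys) — missense.
Codon 7: GCC (Ala) → GCA (Ala) — synonymous.
Codon 8: GCU (Ala) → CCU (Pro) — missense.
Synonymous: 1 of 6.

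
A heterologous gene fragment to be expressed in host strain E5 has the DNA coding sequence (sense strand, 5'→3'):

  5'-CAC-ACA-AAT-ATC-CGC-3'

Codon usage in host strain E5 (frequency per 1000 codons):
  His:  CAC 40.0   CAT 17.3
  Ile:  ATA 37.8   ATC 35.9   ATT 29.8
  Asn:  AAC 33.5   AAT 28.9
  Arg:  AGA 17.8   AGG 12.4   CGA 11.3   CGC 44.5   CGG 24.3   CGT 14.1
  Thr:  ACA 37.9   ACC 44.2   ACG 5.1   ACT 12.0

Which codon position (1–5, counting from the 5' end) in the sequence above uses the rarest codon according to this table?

3

Codon 1 CAC (His): 40.0 per 1000.
Codon 2 ACA (Thr): 37.9 per 1000.
Codon 3 AAT (Asn): 28.9 per 1000.
Codon 4 ATC (Ile): 35.9 per 1000.
Codon 5 CGC (Arg): 44.5 per 1000.
Lowest frequency is 28.9 at codon 3.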